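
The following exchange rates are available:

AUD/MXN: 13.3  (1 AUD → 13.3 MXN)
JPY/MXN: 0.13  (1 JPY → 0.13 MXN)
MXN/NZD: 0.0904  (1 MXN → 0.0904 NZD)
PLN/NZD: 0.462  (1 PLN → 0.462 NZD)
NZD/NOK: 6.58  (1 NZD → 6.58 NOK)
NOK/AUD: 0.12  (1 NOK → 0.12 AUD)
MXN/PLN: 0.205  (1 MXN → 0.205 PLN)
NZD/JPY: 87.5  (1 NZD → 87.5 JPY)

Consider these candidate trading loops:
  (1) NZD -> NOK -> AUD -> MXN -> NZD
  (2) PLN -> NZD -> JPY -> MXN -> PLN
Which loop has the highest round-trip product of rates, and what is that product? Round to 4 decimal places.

1.0773

(1) 6.58 × 0.12 × 13.3 × 0.0904 = 0.94935
(2) 0.462 × 87.5 × 0.13 × 0.205 = 1.07733
Highest is cycle (2) at 1.0773 (>1, arbitrage).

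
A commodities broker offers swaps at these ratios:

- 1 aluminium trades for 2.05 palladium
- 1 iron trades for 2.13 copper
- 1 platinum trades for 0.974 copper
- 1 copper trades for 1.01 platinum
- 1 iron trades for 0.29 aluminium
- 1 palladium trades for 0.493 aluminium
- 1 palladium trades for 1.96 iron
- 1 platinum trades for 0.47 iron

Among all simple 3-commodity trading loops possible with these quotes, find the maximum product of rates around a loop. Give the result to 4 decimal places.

palladium→iron→aluminium→palladium: 1.96 × 0.29 × 2.05 = 1.16522
copper→platinum→iron→copper: 1.01 × 0.47 × 2.13 = 1.01111
Maximum is palladium→iron→aluminium→palladium at 1.1652; arbitrage exists.

1.1652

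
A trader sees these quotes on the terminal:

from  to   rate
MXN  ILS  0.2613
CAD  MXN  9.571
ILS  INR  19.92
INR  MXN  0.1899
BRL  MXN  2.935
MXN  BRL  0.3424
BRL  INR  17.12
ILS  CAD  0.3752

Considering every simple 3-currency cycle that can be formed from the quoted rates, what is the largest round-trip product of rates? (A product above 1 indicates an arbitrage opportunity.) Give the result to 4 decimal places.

BRL→INR→MXN→BRL: 17.12 × 0.1899 × 0.3424 = 1.11317
ILS→INR→MXN→ILS: 19.92 × 0.1899 × 0.2613 = 0.98845
ILS→CAD→MXN→ILS: 0.3752 × 9.571 × 0.2613 = 0.93834
Maximum is BRL→INR→MXN→BRL at 1.1132; arbitrage exists.

1.1132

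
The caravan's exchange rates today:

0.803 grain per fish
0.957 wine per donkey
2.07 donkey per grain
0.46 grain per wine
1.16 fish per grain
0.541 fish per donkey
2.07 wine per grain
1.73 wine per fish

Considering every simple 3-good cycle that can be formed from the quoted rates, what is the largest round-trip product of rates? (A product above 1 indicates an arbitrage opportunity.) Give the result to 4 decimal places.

0.9231

grain→fish→wine→grain: 1.16 × 1.73 × 0.46 = 0.92313
donkey→wine→grain→donkey: 0.957 × 0.46 × 2.07 = 0.91126
donkey→fish→grain→donkey: 0.541 × 0.803 × 2.07 = 0.89926
Maximum is grain→fish→wine→grain at 0.9231; no arbitrage — every cycle loses value.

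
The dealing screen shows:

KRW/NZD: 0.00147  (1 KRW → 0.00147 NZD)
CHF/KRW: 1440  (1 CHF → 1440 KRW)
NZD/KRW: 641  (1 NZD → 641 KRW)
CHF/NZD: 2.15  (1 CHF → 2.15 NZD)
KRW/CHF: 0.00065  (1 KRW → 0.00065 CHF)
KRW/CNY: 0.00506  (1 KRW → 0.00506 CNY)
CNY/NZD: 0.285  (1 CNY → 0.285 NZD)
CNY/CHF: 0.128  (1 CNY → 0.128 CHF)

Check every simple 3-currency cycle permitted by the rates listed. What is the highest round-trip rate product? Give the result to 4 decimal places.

0.9327

CNY→CHF→KRW→CNY: 0.128 × 1440 × 0.00506 = 0.93266
NZD→KRW→CNY→NZD: 641 × 0.00506 × 0.285 = 0.92439
NZD→KRW→CHF→NZD: 641 × 0.00065 × 2.15 = 0.89580
Maximum is CNY→CHF→KRW→CNY at 0.9327; no arbitrage — every cycle loses value.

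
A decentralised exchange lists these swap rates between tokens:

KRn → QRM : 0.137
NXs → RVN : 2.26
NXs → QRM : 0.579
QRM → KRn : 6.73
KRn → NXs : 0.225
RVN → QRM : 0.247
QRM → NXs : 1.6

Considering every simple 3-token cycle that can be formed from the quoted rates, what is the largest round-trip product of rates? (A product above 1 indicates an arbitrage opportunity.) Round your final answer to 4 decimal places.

0.8932

RVN→QRM→NXs→RVN: 0.247 × 1.6 × 2.26 = 0.89315
QRM→KRn→NXs→QRM: 6.73 × 0.225 × 0.579 = 0.87675
Maximum is RVN→QRM→NXs→RVN at 0.8932; no arbitrage — every cycle loses value.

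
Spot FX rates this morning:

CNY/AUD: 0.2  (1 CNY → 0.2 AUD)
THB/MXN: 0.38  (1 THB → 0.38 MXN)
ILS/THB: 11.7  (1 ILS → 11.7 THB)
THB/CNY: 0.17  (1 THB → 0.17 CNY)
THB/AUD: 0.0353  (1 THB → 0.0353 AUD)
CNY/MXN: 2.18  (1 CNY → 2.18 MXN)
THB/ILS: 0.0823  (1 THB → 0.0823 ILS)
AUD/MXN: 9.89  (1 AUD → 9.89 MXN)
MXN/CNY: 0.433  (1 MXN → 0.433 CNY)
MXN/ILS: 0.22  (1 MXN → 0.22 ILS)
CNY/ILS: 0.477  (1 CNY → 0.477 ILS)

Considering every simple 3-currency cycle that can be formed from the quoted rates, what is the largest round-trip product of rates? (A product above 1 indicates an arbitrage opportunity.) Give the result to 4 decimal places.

MXN→ILS→THB→MXN: 0.22 × 11.7 × 0.38 = 0.97812
CNY→ILS→THB→CNY: 0.477 × 11.7 × 0.17 = 0.94875
AUD→MXN→CNY→AUD: 9.89 × 0.433 × 0.2 = 0.85647
Maximum is MXN→ILS→THB→MXN at 0.9781; no arbitrage — every cycle loses value.

0.9781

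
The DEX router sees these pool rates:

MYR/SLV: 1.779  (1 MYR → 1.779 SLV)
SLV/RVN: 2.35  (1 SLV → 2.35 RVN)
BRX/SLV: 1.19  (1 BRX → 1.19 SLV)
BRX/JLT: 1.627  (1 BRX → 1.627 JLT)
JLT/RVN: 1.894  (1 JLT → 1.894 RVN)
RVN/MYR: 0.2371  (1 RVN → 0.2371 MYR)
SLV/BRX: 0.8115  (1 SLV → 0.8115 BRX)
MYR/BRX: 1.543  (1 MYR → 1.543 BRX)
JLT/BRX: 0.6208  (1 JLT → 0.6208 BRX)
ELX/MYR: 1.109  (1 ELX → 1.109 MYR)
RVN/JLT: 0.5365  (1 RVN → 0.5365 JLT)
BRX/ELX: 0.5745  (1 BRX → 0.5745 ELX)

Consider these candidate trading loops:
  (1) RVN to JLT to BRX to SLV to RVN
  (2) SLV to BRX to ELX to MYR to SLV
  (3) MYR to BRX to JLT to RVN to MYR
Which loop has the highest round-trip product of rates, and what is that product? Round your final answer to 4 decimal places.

(1) 0.5365 × 0.6208 × 1.19 × 2.35 = 0.93140
(2) 0.8115 × 0.5745 × 1.109 × 1.779 = 0.91978
(3) 1.543 × 1.627 × 1.894 × 0.2371 = 1.12737
Highest is cycle (3) at 1.1274 (>1, arbitrage).

1.1274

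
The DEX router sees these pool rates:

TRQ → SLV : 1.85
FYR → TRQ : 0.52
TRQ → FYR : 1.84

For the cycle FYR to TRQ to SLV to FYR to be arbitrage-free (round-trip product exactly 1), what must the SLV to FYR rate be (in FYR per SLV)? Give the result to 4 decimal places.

Known legs of the cycle: 0.52 × 1.85 = 0.962
For no arbitrage the full-cycle product must be 1, so the missing rate is 1 / 0.962 ≈ 1.039501.

1.0395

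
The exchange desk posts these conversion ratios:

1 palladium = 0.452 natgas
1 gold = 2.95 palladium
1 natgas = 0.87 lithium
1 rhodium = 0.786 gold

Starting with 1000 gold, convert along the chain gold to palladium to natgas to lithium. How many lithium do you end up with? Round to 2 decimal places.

1160.06

1000 gold × 2.95 = 2950 palladium
2950 palladium × 0.452 = 1333.4 natgas
1333.4 natgas × 0.87 = 1160.058 lithium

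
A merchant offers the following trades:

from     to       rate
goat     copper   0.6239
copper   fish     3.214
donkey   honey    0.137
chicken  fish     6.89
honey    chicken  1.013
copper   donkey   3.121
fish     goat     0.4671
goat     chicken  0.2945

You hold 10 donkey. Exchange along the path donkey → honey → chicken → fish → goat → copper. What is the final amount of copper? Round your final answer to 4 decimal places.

2.7866

10 donkey × 0.137 = 1.37 honey
1.37 honey × 1.013 = 1.38781 chicken
1.38781 chicken × 6.89 = 9.5620109 fish
9.5620109 fish × 0.4671 = 4.46641529139 goat
4.46641529139 goat × 0.6239 = 2.786596500298221 copper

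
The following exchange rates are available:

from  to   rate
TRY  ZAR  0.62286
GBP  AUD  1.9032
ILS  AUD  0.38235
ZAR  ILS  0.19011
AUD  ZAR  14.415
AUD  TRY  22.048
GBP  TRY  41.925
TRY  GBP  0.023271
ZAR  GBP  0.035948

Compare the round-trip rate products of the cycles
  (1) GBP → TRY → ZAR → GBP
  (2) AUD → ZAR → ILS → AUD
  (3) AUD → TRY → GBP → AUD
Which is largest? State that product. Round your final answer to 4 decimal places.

(1) 41.925 × 0.62286 × 0.035948 = 0.93872
(2) 14.415 × 0.19011 × 0.38235 = 1.04781
(3) 22.048 × 0.023271 × 1.9032 = 0.97649
Highest is cycle (2) at 1.0478 (>1, arbitrage).

1.0478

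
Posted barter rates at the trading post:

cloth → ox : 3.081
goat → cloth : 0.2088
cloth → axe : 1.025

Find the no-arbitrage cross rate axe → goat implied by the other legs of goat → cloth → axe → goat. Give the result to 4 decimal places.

Known legs of the cycle: 0.2088 × 1.025 = 0.21402
For no arbitrage the full-cycle product must be 1, so the missing rate is 1 / 0.21402 ≈ 4.672461.

4.6725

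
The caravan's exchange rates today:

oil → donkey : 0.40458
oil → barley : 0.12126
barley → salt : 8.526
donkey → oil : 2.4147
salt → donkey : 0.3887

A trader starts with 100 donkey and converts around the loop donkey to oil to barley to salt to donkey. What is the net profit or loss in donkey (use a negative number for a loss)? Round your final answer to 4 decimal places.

100 donkey × 2.4147 = 241.47 oil
241.47 oil × 0.12126 = 29.2806522 barley
29.2806522 barley × 8.526 = 249.6468406572 salt
249.6468406572 salt × 0.3887 = 97.03772696345364 donkey
Net change: 97.03772696345364 − 100 = -2.96227303654636 donkey

-2.9623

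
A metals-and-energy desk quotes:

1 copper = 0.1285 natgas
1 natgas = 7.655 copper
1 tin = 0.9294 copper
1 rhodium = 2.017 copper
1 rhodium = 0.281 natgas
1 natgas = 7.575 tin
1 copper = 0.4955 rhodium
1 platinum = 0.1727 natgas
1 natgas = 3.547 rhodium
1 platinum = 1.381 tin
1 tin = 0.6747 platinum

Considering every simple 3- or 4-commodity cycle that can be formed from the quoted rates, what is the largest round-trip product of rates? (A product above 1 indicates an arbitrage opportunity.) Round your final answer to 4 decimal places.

natgas→copper→rhodium→natgas: 7.655 × 0.4955 × 0.281 = 1.06585
tin→copper→rhodium→natgas→tin: 0.9294 × 0.4955 × 0.281 × 7.575 = 0.98025
natgas→rhodium→copper→natgas: 3.547 × 2.017 × 0.1285 = 0.91933
tin→copper→natgas→tin: 0.9294 × 0.1285 × 7.575 = 0.90467
tin→platinum→natgas→tin: 0.6747 × 0.1727 × 7.575 = 0.88264
Maximum is natgas→copper→rhodium→natgas at 1.0658; arbitrage exists.

1.0658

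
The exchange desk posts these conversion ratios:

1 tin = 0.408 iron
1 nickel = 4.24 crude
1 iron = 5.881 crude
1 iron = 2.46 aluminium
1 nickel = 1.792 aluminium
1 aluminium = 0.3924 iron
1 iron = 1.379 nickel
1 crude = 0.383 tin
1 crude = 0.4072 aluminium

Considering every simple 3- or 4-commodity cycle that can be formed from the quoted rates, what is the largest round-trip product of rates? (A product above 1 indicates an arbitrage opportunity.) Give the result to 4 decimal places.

0.9697

nickel→aluminium→iron→nickel: 1.792 × 0.3924 × 1.379 = 0.96969
iron→crude→aluminium→iron: 5.881 × 0.4072 × 0.3924 = 0.93970
nickel→crude→aluminium→iron→nickel: 4.24 × 0.4072 × 0.3924 × 1.379 = 0.93426
tin→iron→crude→tin: 0.408 × 5.881 × 0.383 = 0.91899
tin→iron→nickel→crude→tin: 0.408 × 1.379 × 4.24 × 0.383 = 0.91367
Maximum is nickel→aluminium→iron→nickel at 0.9697; no arbitrage — every cycle loses value.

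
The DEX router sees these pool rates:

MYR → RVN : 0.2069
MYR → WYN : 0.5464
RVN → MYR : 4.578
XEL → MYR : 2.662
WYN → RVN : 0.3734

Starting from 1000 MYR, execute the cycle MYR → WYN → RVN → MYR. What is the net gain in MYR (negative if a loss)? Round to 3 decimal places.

-65.970

1000 MYR × 0.5464 = 546.4 WYN
546.4 WYN × 0.3734 = 204.02576 RVN
204.02576 RVN × 4.578 = 934.02992928 MYR
Net change: 934.02992928 − 1000 = -65.97007072 MYR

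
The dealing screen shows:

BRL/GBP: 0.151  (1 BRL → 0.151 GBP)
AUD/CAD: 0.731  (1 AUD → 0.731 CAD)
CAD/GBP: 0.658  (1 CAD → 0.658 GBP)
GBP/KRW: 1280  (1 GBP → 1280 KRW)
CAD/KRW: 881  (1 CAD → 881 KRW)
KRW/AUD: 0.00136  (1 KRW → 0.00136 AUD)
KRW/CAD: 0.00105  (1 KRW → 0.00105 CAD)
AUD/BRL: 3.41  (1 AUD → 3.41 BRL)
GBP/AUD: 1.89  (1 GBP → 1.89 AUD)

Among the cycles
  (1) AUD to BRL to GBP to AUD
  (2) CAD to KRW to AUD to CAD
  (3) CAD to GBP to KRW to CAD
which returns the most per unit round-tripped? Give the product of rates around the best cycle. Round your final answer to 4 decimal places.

0.9732

(1) 3.41 × 0.151 × 1.89 = 0.97318
(2) 881 × 0.00136 × 0.731 = 0.87585
(3) 0.658 × 1280 × 0.00105 = 0.88435
Highest is cycle (1) at 0.9732 (≤1, no arbitrage).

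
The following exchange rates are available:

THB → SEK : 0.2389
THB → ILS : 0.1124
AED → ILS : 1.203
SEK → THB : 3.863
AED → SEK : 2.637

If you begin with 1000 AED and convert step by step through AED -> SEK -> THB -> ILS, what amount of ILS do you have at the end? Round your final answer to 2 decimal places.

1000 AED × 2.637 = 2637 SEK
2637 SEK × 3.863 = 10186.731 THB
10186.731 THB × 0.1124 = 1144.9885644 ILS

1144.99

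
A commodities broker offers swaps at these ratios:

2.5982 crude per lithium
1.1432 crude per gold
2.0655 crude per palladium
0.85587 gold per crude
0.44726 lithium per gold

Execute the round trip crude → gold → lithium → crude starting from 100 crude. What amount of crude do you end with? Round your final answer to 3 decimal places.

100 crude × 0.85587 = 85.587 gold
85.587 gold × 0.44726 = 38.27964162 lithium
38.27964162 lithium × 2.5982 = 99.458164857084 crude

99.458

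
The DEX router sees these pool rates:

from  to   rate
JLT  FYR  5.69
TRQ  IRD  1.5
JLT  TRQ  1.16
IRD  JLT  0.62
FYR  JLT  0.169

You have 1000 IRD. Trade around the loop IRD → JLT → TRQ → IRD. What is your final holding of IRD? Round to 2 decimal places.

1000 IRD × 0.62 = 620 JLT
620 JLT × 1.16 = 719.2 TRQ
719.2 TRQ × 1.5 = 1078.8 IRD

1078.80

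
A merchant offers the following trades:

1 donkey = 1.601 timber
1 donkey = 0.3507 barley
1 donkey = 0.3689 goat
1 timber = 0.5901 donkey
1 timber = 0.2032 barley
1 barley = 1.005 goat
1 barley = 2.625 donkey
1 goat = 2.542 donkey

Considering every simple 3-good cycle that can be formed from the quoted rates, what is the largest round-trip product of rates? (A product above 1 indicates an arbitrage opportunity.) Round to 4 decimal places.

0.8959

donkey→barley→goat→donkey: 0.3507 × 1.005 × 2.542 = 0.89594
timber→barley→donkey→timber: 0.2032 × 2.625 × 1.601 = 0.85397
Maximum is donkey→barley→goat→donkey at 0.8959; no arbitrage — every cycle loses value.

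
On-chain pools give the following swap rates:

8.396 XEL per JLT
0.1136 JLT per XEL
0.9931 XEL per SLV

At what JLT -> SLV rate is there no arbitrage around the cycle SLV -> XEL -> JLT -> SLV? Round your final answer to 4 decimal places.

Known legs of the cycle: 0.9931 × 0.1136 = 0.11281616
For no arbitrage the full-cycle product must be 1, so the missing rate is 1 / 0.11281616 ≈ 8.863978.

8.8640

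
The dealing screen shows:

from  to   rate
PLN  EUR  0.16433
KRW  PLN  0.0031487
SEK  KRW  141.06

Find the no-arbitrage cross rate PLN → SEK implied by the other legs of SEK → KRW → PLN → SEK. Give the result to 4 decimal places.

Known legs of the cycle: 141.06 × 0.0031487 = 0.444155622
For no arbitrage the full-cycle product must be 1, so the missing rate is 1 / 0.444155622 ≈ 2.251463.

2.2515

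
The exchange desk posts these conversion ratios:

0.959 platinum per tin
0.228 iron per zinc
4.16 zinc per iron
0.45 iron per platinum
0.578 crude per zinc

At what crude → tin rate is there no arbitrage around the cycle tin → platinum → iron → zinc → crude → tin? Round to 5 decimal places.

0.96371

Known legs of the cycle: 0.959 × 0.45 × 4.16 × 0.578 = 1.037653344
For no arbitrage the full-cycle product must be 1, so the missing rate is 1 / 1.037653344 ≈ 0.9637130.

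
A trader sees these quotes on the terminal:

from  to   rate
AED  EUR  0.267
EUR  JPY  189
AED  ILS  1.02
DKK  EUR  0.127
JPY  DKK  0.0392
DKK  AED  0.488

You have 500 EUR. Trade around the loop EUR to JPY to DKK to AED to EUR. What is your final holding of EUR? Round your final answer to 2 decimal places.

500 EUR × 189 = 94500 JPY
94500 JPY × 0.0392 = 3704.4 DKK
3704.4 DKK × 0.488 = 1807.7472 AED
1807.7472 AED × 0.267 = 482.6685024 EUR

482.67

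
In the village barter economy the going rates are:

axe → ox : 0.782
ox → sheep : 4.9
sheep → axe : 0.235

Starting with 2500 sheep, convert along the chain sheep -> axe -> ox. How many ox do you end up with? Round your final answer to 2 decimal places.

2500 sheep × 0.235 = 587.5 axe
587.5 axe × 0.782 = 459.425 ox

459.43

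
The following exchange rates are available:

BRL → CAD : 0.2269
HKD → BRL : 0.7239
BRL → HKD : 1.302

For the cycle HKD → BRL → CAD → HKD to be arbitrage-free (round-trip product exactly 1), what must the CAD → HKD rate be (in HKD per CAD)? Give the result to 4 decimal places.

6.0882

Known legs of the cycle: 0.7239 × 0.2269 = 0.16425291
For no arbitrage the full-cycle product must be 1, so the missing rate is 1 / 0.16425291 ≈ 6.088172.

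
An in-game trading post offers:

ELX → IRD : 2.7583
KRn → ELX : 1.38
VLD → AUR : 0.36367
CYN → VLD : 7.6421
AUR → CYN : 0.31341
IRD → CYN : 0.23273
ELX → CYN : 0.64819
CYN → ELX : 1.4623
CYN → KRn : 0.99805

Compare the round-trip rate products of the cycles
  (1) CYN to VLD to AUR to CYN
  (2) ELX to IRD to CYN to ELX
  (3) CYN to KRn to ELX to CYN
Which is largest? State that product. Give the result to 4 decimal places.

(1) 7.6421 × 0.36367 × 0.31341 = 0.87103
(2) 2.7583 × 0.23273 × 1.4623 = 0.93871
(3) 0.99805 × 1.38 × 0.64819 = 0.89276
Highest is cycle (2) at 0.9387 (≤1, no arbitrage).

0.9387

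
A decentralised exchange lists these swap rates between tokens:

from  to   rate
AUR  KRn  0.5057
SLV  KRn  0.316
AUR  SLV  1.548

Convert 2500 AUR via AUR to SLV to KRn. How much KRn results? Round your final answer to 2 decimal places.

1222.92

2500 AUR × 1.548 = 3870 SLV
3870 SLV × 0.316 = 1222.92 KRn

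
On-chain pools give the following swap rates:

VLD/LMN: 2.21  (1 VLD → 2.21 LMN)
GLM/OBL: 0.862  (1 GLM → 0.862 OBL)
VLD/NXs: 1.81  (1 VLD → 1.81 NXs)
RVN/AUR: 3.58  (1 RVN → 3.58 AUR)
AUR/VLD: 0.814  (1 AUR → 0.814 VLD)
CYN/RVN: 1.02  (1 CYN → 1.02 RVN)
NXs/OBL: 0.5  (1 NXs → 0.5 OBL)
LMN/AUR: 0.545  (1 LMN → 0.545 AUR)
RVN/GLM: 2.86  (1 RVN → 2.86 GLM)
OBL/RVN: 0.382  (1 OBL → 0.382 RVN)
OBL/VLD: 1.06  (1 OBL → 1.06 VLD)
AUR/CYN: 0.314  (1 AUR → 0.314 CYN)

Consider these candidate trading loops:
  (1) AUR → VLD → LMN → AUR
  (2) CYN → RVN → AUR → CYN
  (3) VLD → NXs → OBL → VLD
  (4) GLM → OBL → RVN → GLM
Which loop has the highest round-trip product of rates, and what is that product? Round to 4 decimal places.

1.1466

(1) 0.814 × 2.21 × 0.545 = 0.98042
(2) 1.02 × 3.58 × 0.314 = 1.14660
(3) 1.81 × 0.5 × 1.06 = 0.95930
(4) 0.862 × 0.382 × 2.86 = 0.94175
Highest is cycle (2) at 1.1466 (>1, arbitrage).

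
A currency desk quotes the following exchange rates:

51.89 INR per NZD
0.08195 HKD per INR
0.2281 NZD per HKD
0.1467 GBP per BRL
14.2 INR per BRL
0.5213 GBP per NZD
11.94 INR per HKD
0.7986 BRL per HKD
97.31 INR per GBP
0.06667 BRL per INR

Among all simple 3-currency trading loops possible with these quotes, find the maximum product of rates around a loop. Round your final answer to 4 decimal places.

0.9700

HKD→NZD→INR→HKD: 0.2281 × 51.89 × 0.08195 = 0.96997
INR→BRL→GBP→INR: 0.06667 × 0.1467 × 97.31 = 0.95174
HKD→BRL→INR→HKD: 0.7986 × 14.2 × 0.08195 = 0.92932
Maximum is HKD→NZD→INR→HKD at 0.9700; no arbitrage — every cycle loses value.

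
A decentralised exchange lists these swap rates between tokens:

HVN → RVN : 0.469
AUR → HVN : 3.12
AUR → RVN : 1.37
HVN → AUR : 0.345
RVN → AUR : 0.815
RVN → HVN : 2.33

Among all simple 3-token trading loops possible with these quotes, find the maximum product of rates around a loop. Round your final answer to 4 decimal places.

RVN→AUR→HVN→RVN: 0.815 × 3.12 × 0.469 = 1.19257
RVN→HVN→AUR→RVN: 2.33 × 0.345 × 1.37 = 1.10127
Maximum is RVN→AUR→HVN→RVN at 1.1926; arbitrage exists.

1.1926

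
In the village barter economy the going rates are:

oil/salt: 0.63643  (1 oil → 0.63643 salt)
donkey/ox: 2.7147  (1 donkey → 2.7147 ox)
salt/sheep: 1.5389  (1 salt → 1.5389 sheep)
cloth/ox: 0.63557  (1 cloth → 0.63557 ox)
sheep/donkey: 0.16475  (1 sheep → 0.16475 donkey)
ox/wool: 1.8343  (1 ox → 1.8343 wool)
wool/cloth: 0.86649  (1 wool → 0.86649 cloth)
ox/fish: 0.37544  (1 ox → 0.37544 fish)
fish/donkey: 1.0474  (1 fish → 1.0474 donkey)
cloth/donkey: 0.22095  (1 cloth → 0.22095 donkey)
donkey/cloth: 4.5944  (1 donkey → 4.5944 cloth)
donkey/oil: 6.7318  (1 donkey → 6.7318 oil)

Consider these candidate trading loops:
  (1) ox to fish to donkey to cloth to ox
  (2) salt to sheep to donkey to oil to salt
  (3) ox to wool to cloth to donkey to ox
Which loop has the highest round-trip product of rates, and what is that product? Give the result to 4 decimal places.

(1) 0.37544 × 1.0474 × 4.5944 × 0.63557 = 1.14827
(2) 1.5389 × 0.16475 × 6.7318 × 0.63643 = 1.08622
(3) 1.8343 × 0.86649 × 0.22095 × 2.7147 = 0.95334
Highest is cycle (1) at 1.1483 (>1, arbitrage).

1.1483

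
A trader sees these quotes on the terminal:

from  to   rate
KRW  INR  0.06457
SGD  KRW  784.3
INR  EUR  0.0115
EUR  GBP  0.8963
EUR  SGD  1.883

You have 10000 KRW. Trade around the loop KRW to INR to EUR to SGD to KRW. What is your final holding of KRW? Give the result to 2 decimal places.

10966.33

10000 KRW × 0.06457 = 645.7 INR
645.7 INR × 0.0115 = 7.42555 EUR
7.42555 EUR × 1.883 = 13.98231065 SGD
13.98231065 SGD × 784.3 = 10966.326242795 KRW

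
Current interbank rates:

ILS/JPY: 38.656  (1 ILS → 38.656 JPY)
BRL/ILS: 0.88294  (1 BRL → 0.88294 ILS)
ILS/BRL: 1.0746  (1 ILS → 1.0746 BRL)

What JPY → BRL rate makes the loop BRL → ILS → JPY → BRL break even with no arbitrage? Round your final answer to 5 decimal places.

0.02930

Known legs of the cycle: 0.88294 × 38.656 = 34.13092864
For no arbitrage the full-cycle product must be 1, so the missing rate is 1 / 34.13092864 ≈ 0.0292989.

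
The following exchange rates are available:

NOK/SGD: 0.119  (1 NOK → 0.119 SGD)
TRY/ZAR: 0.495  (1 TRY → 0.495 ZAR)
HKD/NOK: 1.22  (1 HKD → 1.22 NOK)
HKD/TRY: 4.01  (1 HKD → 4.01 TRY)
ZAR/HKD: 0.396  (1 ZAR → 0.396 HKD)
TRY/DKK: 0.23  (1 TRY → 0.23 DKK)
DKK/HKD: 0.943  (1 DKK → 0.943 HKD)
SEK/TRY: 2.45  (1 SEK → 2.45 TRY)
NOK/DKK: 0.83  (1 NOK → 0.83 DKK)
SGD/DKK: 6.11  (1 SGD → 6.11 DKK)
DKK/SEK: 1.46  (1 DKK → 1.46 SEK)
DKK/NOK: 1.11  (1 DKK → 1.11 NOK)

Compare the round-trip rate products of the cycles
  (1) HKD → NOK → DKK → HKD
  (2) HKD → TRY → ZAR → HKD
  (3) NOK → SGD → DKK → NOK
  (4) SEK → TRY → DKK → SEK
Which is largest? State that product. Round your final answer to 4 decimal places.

0.9549

(1) 1.22 × 0.83 × 0.943 = 0.95488
(2) 4.01 × 0.495 × 0.396 = 0.78604
(3) 0.119 × 6.11 × 1.11 = 0.80707
(4) 2.45 × 0.23 × 1.46 = 0.82271
Highest is cycle (1) at 0.9549 (≤1, no arbitrage).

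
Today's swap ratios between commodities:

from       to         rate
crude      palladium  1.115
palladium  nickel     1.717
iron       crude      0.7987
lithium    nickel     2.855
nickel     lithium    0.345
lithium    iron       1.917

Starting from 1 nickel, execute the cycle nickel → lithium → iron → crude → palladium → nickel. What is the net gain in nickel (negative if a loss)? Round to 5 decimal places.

1 nickel × 0.345 = 0.345 lithium
0.345 lithium × 1.917 = 0.661365 iron
0.661365 iron × 0.7987 = 0.5282322255 crude
0.5282322255 crude × 1.115 = 0.5889789314325 palladium
0.5889789314325 palladium × 1.717 = 1.0112768252696025 nickel
Net change: 1.0112768252696025 − 1 = 0.0112768252696025 nickel

0.01128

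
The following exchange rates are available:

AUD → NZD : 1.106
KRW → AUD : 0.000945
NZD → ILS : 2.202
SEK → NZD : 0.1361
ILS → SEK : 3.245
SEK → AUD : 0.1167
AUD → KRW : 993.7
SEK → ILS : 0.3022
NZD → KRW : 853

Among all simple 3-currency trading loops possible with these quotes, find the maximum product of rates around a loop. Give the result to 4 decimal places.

0.9725

SEK→NZD→ILS→SEK: 0.1361 × 2.202 × 3.245 = 0.97250
KRW→AUD→NZD→KRW: 0.000945 × 1.106 × 853 = 0.89153
Maximum is SEK→NZD→ILS→SEK at 0.9725; no arbitrage — every cycle loses value.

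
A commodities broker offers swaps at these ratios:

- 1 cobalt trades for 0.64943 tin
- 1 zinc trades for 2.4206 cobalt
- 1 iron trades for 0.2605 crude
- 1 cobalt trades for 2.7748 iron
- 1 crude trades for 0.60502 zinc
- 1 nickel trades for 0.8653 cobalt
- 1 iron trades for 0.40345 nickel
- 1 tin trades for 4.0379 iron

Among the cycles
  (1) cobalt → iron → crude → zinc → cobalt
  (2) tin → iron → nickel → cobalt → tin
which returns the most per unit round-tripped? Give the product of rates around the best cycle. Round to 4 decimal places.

1.0586

(1) 2.7748 × 0.2605 × 0.60502 × 2.4206 = 1.05860
(2) 4.0379 × 0.40345 × 0.8653 × 0.64943 = 0.91547
Highest is cycle (1) at 1.0586 (>1, arbitrage).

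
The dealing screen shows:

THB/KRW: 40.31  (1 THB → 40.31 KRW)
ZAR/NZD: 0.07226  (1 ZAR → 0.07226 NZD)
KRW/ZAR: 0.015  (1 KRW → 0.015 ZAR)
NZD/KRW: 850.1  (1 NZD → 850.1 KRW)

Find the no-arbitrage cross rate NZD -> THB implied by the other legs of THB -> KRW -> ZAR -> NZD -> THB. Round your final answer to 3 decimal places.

Known legs of the cycle: 40.31 × 0.015 × 0.07226 = 0.043692009
For no arbitrage the full-cycle product must be 1, so the missing rate is 1 / 0.043692009 ≈ 22.88748.

22.887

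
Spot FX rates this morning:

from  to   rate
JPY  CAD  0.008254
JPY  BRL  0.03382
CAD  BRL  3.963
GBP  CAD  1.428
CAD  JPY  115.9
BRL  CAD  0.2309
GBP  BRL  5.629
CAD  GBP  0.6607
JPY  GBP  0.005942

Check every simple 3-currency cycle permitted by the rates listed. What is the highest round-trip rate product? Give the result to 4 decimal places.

0.9834

CAD→JPY→GBP→CAD: 115.9 × 0.005942 × 1.428 = 0.98343
BRL→CAD→JPY→BRL: 0.2309 × 115.9 × 0.03382 = 0.90507
BRL→CAD→GBP→BRL: 0.2309 × 0.6607 × 5.629 = 0.85874
Maximum is CAD→JPY→GBP→CAD at 0.9834; no arbitrage — every cycle loses value.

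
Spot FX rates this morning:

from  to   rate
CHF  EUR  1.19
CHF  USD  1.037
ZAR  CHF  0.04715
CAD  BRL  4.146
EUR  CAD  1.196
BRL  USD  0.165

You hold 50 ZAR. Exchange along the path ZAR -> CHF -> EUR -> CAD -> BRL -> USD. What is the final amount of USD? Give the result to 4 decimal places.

50 ZAR × 0.04715 = 2.3575 CHF
2.3575 CHF × 1.19 = 2.805425 EUR
2.805425 EUR × 1.196 = 3.3552883 CAD
3.3552883 CAD × 4.146 = 13.9110252918 BRL
13.9110252918 BRL × 0.165 = 2.295319173147 USD

2.2953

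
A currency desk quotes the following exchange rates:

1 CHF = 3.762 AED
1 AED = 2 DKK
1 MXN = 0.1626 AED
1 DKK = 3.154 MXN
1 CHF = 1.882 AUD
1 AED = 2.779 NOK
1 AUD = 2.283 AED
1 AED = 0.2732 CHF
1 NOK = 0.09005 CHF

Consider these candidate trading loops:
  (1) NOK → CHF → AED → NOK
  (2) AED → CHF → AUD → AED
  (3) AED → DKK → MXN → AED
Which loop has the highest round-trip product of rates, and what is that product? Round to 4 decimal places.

1.1738

(1) 0.09005 × 3.762 × 2.779 = 0.94144
(2) 0.2732 × 1.882 × 2.283 = 1.17383
(3) 2 × 3.154 × 0.1626 = 1.02568
Highest is cycle (2) at 1.1738 (>1, arbitrage).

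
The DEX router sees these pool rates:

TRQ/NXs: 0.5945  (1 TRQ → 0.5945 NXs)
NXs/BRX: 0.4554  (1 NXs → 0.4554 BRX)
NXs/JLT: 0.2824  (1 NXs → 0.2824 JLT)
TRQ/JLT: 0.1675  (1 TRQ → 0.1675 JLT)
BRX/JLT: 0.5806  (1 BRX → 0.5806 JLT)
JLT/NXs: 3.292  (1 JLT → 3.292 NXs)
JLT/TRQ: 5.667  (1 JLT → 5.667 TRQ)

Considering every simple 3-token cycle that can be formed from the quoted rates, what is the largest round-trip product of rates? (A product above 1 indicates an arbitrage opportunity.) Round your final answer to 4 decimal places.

0.9514

TRQ→NXs→JLT→TRQ: 0.5945 × 0.2824 × 5.667 = 0.95141
BRX→JLT→NXs→BRX: 0.5806 × 3.292 × 0.4554 = 0.87042
Maximum is TRQ→NXs→JLT→TRQ at 0.9514; no arbitrage — every cycle loses value.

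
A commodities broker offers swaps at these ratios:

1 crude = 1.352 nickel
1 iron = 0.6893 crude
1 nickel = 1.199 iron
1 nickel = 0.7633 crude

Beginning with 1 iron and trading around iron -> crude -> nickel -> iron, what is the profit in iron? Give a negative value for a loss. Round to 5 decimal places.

1 iron × 0.6893 = 0.6893 crude
0.6893 crude × 1.352 = 0.9319336 nickel
0.9319336 nickel × 1.199 = 1.1173883864 iron
Net change: 1.1173883864 − 1 = 0.1173883864 iron

0.11739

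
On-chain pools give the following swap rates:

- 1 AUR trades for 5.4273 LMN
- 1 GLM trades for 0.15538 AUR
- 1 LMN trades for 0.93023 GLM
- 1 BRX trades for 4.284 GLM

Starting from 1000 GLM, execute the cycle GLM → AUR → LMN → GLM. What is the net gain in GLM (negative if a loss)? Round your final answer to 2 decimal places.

-215.54

1000 GLM × 0.15538 = 155.38 AUR
155.38 AUR × 5.4273 = 843.293874 LMN
843.293874 LMN × 0.93023 = 784.45726041102 GLM
Net change: 784.45726041102 − 1000 = -215.54273958898 GLM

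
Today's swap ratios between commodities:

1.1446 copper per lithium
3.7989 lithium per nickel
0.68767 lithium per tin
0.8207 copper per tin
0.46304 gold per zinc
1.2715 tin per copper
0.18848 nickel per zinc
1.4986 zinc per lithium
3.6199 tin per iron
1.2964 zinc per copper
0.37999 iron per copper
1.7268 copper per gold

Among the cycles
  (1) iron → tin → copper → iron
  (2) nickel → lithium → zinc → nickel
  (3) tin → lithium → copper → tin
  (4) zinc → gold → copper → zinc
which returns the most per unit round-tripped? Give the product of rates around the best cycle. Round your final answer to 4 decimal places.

1.1289

(1) 3.6199 × 0.8207 × 0.37999 = 1.12889
(2) 3.7989 × 1.4986 × 0.18848 = 1.07302
(3) 0.68767 × 1.1446 × 1.2715 = 1.00081
(4) 0.46304 × 1.7268 × 1.2964 = 1.03657
Highest is cycle (1) at 1.1289 (>1, arbitrage).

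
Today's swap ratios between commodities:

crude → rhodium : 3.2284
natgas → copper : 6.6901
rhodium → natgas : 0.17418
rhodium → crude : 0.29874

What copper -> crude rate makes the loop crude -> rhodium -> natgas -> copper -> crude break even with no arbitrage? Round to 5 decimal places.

Known legs of the cycle: 3.2284 × 0.17418 × 6.6901 = 3.7619951755512
For no arbitrage the full-cycle product must be 1, so the missing rate is 1 / 3.7619951755512 ≈ 0.2658164.

0.26582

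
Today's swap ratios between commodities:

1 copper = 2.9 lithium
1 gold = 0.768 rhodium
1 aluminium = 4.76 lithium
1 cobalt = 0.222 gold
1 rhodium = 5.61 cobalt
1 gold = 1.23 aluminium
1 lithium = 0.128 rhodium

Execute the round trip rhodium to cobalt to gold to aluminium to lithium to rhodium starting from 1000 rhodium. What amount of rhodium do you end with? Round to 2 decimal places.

933.34

1000 rhodium × 5.61 = 5610 cobalt
5610 cobalt × 0.222 = 1245.42 gold
1245.42 gold × 1.23 = 1531.8666 aluminium
1531.8666 aluminium × 4.76 = 7291.685016 lithium
7291.685016 lithium × 0.128 = 933.335682048 rhodium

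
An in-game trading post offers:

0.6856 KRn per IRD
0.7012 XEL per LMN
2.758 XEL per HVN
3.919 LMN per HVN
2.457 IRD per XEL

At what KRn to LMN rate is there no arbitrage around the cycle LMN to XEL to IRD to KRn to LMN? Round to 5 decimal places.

0.84661

Known legs of the cycle: 0.7012 × 2.457 × 0.6856 = 1.18118486304
For no arbitrage the full-cycle product must be 1, so the missing rate is 1 / 1.18118486304 ≈ 0.8466075.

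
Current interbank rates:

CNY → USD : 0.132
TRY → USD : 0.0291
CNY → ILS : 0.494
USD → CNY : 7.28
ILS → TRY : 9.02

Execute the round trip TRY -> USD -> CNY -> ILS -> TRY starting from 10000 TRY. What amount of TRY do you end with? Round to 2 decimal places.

10000 TRY × 0.0291 = 291 USD
291 USD × 7.28 = 2118.48 CNY
2118.48 CNY × 0.494 = 1046.52912 ILS
1046.52912 ILS × 9.02 = 9439.6926624 TRY

9439.69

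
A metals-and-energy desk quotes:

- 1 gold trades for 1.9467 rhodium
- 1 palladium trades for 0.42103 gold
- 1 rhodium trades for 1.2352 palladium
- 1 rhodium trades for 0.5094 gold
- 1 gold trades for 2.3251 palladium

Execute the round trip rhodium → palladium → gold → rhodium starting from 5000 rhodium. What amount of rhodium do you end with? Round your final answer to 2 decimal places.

5061.97

5000 rhodium × 1.2352 = 6176 palladium
6176 palladium × 0.42103 = 2600.28128 gold
2600.28128 gold × 1.9467 = 5061.967567776 rhodium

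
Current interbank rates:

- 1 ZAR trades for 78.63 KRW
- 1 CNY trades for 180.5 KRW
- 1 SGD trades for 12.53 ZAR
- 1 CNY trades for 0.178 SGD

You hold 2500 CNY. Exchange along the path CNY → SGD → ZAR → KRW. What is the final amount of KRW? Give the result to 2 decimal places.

438429.09

2500 CNY × 0.178 = 445 SGD
445 SGD × 12.53 = 5575.85 ZAR
5575.85 ZAR × 78.63 = 438429.0855 KRW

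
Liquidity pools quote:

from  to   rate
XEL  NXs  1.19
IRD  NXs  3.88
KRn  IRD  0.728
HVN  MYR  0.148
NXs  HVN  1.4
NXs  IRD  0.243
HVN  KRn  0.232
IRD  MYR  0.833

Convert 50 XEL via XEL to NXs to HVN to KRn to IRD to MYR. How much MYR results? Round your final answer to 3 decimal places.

11.720

50 XEL × 1.19 = 59.5 NXs
59.5 NXs × 1.4 = 83.3 HVN
83.3 HVN × 0.232 = 19.3256 KRn
19.3256 KRn × 0.728 = 14.0690368 IRD
14.0690368 IRD × 0.833 = 11.7195076544 MYR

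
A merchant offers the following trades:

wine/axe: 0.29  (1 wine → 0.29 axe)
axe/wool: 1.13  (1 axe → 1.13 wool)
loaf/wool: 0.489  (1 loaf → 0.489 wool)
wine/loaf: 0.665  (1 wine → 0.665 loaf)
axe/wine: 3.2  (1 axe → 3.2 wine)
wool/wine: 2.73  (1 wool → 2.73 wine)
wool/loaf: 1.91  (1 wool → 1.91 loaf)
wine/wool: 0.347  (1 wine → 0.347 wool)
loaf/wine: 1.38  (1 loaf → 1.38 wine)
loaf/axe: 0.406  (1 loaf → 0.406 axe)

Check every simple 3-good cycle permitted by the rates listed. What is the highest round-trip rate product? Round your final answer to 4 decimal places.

0.9146

wool→loaf→wine→wool: 1.91 × 1.38 × 0.347 = 0.91462
wool→wine→axe→wool: 2.73 × 0.29 × 1.13 = 0.89462
wool→wine→loaf→wool: 2.73 × 0.665 × 0.489 = 0.88776
wool→loaf→axe→wool: 1.91 × 0.406 × 1.13 = 0.87627
wine→loaf→axe→wine: 0.665 × 0.406 × 3.2 = 0.86397
Maximum is wool→loaf→wine→wool at 0.9146; no arbitrage — every cycle loses value.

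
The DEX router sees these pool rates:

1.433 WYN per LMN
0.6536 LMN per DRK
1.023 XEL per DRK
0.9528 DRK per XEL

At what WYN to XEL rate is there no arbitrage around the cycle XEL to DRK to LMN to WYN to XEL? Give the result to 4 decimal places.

Known legs of the cycle: 0.9528 × 0.6536 × 1.433 = 0.89240086464
For no arbitrage the full-cycle product must be 1, so the missing rate is 1 / 0.89240086464 ≈ 1.120573.

1.1206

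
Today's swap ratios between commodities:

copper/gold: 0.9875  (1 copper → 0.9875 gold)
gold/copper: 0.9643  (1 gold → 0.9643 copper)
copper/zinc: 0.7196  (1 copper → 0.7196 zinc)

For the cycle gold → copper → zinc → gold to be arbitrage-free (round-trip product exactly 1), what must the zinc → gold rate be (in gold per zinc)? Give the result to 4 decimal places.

Known legs of the cycle: 0.9643 × 0.7196 = 0.69391028
For no arbitrage the full-cycle product must be 1, so the missing rate is 1 / 0.69391028 ≈ 1.441108.

1.4411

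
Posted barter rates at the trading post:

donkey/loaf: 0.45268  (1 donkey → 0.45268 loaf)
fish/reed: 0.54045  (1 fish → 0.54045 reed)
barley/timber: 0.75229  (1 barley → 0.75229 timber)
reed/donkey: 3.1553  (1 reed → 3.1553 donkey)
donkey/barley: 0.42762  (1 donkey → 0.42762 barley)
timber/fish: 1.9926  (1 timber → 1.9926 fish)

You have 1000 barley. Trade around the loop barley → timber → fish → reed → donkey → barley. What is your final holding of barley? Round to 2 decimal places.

1093.10

1000 barley × 0.75229 = 752.29 timber
752.29 timber × 1.9926 = 1499.013054 fish
1499.013054 fish × 0.54045 = 810.1416050343 reed
810.1416050343 reed × 3.1553 = 2556.23980636472679 donkey
2556.23980636472679 donkey × 0.42762 = 1093.0992659976844699398 barley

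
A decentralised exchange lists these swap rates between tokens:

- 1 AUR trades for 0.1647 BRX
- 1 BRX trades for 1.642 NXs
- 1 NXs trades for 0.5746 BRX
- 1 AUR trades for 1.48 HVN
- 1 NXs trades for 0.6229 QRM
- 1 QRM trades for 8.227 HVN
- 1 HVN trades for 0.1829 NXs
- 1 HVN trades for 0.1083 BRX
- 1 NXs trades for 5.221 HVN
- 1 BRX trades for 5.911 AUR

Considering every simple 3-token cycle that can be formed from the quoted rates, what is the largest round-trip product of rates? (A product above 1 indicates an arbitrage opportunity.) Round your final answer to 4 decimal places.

0.9474

HVN→BRX→AUR→HVN: 0.1083 × 5.911 × 1.48 = 0.94744
HVN→NXs→QRM→HVN: 0.1829 × 0.6229 × 8.227 = 0.93729
HVN→BRX→NXs→HVN: 0.1083 × 1.642 × 5.221 = 0.92844
Maximum is HVN→BRX→AUR→HVN at 0.9474; no arbitrage — every cycle loses value.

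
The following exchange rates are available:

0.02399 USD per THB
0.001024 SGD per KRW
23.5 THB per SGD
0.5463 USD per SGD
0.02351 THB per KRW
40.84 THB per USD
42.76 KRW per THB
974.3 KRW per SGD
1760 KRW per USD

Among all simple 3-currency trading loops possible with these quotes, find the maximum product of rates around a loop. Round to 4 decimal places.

1.0290

THB→KRW→SGD→THB: 42.76 × 0.001024 × 23.5 = 1.02898
USD→KRW→THB→USD: 1760 × 0.02351 × 0.02399 = 0.99265
USD→KRW→SGD→USD: 1760 × 0.001024 × 0.5463 = 0.98456
Maximum is THB→KRW→SGD→THB at 1.0290; arbitrage exists.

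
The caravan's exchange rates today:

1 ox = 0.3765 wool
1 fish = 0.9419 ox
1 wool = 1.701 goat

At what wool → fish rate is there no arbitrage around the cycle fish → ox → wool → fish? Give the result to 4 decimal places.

2.8199

Known legs of the cycle: 0.9419 × 0.3765 = 0.35462535
For no arbitrage the full-cycle product must be 1, so the missing rate is 1 / 0.35462535 ≈ 2.819877.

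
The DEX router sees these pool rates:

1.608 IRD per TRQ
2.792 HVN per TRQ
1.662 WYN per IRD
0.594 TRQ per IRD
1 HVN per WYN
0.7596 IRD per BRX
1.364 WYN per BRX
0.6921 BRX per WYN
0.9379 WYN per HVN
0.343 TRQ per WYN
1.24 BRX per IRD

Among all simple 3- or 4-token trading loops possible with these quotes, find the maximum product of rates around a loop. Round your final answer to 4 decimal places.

WYN→TRQ→IRD→BRX→WYN: 0.343 × 1.608 × 1.24 × 1.364 = 0.93286
WYN→TRQ→IRD→WYN: 0.343 × 1.608 × 1.662 = 0.91667
WYN→TRQ→HVN→WYN: 0.343 × 2.792 × 0.9379 = 0.89819
WYN→BRX→IRD→WYN: 0.6921 × 0.7596 × 1.662 = 0.87375
Maximum is WYN→TRQ→IRD→BRX→WYN at 0.9329; no arbitrage — every cycle loses value.

0.9329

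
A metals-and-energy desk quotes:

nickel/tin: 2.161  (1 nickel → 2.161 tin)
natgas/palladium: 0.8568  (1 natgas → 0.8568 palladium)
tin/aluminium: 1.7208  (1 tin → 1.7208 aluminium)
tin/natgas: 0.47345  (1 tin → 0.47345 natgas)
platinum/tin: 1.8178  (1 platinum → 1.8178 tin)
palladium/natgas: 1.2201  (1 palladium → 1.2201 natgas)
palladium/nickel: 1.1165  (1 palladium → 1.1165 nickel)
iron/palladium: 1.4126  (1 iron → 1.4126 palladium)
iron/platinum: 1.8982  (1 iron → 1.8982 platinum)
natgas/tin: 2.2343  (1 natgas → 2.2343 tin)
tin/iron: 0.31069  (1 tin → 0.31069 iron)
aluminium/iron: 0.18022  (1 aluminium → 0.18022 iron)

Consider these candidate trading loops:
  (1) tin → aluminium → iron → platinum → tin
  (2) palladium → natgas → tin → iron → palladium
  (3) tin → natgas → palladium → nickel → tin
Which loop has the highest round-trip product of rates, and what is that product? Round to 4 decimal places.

1.1964

(1) 1.7208 × 0.18022 × 1.8982 × 1.8178 = 1.07009
(2) 1.2201 × 2.2343 × 0.31069 × 1.4126 = 1.19642
(3) 0.47345 × 0.8568 × 1.1165 × 2.161 = 0.97874
Highest is cycle (2) at 1.1964 (>1, arbitrage).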